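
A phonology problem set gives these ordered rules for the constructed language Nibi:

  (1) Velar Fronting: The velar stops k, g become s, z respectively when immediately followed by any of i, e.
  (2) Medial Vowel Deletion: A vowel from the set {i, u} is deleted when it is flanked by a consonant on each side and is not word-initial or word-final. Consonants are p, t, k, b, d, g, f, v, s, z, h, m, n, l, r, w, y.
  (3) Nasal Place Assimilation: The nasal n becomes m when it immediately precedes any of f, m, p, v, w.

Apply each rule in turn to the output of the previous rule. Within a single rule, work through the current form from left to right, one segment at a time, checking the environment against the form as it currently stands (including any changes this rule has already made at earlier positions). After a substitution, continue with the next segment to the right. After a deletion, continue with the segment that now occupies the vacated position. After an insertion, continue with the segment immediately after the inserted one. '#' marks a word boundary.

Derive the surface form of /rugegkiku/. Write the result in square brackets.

(1) Velar Fronting: [rugegkiku] → [ruzegsiku]
(2) Medial Vowel Deletion: [ruzegsiku] → [rzegsku]
(3) Nasal Place Assimilation: no change — [rzegsku]

[rzegsku]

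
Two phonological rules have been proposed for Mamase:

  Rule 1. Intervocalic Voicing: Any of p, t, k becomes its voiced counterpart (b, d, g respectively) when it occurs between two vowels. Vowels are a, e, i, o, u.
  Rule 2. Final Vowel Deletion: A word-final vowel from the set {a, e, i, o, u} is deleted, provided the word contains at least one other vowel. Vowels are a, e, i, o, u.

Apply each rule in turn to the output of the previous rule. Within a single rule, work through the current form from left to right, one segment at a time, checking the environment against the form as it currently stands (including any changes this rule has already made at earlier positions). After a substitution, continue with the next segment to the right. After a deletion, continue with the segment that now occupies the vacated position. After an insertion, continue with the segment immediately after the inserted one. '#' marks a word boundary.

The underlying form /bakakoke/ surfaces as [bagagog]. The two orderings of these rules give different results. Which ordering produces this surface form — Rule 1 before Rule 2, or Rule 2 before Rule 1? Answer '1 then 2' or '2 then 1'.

Order 1 then 2:
  1 Intervocalic Voicing: [bakakoke] → [bagagoge]
  2 Final Vowel Deletion: [bagagoge] → [bagagog]
  result: [bagagog]
Order 2 then 1:
  2 Final Vowel Deletion: [bakakoke] → [bakakok]
  1 Intervocalic Voicing: [bakakok] → [bagagok]
  result: [bagagok]

1 then 2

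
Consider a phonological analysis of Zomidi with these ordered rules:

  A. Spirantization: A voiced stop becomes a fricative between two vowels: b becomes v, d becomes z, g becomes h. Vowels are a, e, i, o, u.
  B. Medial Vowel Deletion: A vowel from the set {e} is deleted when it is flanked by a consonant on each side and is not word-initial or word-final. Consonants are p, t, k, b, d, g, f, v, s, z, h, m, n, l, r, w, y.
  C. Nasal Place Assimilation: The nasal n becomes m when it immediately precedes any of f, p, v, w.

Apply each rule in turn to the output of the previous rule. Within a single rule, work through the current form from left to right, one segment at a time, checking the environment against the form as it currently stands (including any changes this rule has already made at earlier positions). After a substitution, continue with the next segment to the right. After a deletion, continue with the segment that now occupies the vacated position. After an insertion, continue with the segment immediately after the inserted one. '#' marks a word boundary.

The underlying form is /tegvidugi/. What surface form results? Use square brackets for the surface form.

A Spirantization: [tegvidugi] → [tegvizuhi]
B Medial Vowel Deletion: [tegvizuhi] → [tgvizuhi]
C Nasal Place Assimilation: no change — [tgvizuhi]

[tgvizuhi]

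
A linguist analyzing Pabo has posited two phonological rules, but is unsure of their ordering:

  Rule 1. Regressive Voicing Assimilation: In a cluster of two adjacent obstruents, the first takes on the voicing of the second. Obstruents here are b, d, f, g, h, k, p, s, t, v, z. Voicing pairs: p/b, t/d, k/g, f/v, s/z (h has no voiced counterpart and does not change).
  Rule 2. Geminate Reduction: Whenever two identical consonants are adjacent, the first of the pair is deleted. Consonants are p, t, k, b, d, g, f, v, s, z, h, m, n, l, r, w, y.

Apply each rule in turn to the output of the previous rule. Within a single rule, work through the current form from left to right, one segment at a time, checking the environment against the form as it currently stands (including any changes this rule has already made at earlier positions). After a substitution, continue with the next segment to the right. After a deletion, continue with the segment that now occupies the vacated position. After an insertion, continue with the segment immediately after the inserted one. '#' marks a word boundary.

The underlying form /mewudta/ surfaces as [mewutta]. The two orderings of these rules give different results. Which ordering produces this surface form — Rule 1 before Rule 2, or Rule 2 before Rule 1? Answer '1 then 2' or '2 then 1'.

Order 1 then 2:
  1 Regressive Voicing Assimilation: [mewudta] → [mewutta]
  2 Geminate Reduction: [mewutta] → [mewuta]
  result: [mewuta]
Order 2 then 1:
  2 Geminate Reduction: no change — [mewudta]
  1 Regressive Voicing Assimilation: [mewudta] → [mewutta]
  result: [mewutta]

2 then 1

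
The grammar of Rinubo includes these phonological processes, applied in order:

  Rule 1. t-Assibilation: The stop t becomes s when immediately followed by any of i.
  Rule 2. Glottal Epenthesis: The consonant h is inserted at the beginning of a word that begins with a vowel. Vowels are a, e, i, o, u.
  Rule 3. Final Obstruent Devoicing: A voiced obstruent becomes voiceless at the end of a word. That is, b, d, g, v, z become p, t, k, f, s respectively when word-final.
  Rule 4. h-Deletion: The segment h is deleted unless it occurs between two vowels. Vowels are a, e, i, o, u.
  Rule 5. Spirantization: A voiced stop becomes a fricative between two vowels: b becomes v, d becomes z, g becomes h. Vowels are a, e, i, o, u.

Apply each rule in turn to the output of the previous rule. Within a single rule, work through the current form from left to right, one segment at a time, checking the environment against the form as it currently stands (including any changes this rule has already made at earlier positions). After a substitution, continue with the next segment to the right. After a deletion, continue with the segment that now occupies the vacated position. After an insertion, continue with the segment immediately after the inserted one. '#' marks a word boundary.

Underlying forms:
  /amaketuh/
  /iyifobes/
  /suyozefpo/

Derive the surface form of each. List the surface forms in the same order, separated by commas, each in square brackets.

[amaketu], [iyifoves], [suyozefpo]

/amaketuh/:
  Rule 1 t-Assibilation: no change — [amaketuh]
  Rule 2 Glottal Epenthesis: [amaketuh] → [hamaketuh]
  Rule 3 Final Obstruent Devoicing: no change — [hamaketuh]
  Rule 4 h-Deletion: [hamaketuh] → [amaketu]
  Rule 5 Spirantization: no change — [amaketu]
/iyifobes/:
  Rule 1 t-Assibilation: no change — [iyifobes]
  Rule 2 Glottal Epenthesis: [iyifobes] → [hiyifobes]
  Rule 3 Final Obstruent Devoicing: no change — [hiyifobes]
  Rule 4 h-Deletion: [hiyifobes] → [iyifobes]
  Rule 5 Spirantization: [iyifobes] → [iyifoves]
/suyozefpo/:
  Rule 1 t-Assibilation: no change — [suyozefpo]
  Rule 2 Glottal Epenthesis: no change — [suyozefpo]
  Rule 3 Final Obstruent Devoicing: no change — [suyozefpo]
  Rule 4 h-Deletion: no change — [suyozefpo]
  Rule 5 Spirantization: no change — [suyozefpo]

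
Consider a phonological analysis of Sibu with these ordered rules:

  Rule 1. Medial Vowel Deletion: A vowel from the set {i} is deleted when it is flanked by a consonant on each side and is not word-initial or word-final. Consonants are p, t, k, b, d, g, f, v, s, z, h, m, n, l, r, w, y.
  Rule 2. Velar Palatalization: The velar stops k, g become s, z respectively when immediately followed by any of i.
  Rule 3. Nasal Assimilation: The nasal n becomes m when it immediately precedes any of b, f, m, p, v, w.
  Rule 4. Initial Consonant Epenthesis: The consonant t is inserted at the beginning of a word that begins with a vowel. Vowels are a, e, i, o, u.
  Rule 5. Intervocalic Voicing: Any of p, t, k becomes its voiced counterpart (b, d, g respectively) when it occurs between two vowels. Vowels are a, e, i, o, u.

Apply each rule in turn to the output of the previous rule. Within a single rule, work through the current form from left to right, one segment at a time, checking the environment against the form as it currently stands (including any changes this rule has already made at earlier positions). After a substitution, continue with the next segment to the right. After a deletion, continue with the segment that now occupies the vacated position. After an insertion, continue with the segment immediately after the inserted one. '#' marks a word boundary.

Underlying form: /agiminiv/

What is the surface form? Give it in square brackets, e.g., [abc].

[tagmmv]

Rule 1 Medial Vowel Deletion: [agiminiv] → [agmnv]
Rule 2 Velar Palatalization: no change — [agmnv]
Rule 3 Nasal Assimilation: [agmnv] → [agmmv]
Rule 4 Initial Consonant Epenthesis: [agmmv] → [tagmmv]
Rule 5 Intervocalic Voicing: no change — [tagmmv]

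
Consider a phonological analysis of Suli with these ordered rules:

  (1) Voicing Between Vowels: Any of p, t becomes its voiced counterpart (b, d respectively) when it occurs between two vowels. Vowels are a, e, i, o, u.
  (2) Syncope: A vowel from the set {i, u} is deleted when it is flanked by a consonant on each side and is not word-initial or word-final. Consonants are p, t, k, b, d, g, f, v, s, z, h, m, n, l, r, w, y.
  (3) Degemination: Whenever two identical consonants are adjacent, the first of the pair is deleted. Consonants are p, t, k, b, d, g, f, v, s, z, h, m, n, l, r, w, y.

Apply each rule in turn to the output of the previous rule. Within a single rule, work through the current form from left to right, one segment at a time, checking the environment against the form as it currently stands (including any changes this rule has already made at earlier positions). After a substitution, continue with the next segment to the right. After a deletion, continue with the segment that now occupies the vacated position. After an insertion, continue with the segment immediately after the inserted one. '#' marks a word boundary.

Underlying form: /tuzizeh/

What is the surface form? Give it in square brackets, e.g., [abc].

(1) Voicing Between Vowels: no change — [tuzizeh]
(2) Syncope: [tuzizeh] → [tzzeh]
(3) Degemination: [tzzeh] → [tzeh]

[tzeh]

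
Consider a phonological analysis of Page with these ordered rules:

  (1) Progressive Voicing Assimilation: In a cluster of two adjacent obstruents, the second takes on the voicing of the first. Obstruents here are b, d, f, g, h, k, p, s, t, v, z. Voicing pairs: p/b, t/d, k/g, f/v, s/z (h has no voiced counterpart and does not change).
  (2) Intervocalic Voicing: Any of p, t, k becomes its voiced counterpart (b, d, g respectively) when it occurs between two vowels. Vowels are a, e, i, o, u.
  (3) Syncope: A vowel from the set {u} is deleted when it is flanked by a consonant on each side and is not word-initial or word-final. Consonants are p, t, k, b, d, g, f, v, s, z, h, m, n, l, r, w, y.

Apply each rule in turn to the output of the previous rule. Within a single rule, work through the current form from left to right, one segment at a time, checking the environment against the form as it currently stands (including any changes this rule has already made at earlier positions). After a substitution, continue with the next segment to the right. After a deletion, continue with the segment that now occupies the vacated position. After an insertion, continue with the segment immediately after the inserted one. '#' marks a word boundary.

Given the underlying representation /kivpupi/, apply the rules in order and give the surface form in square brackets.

[kivbbi]

(1) Progressive Voicing Assimilation: [kivpupi] → [kivbupi]
(2) Intervocalic Voicing: [kivbupi] → [kivbubi]
(3) Syncope: [kivbubi] → [kivbbi]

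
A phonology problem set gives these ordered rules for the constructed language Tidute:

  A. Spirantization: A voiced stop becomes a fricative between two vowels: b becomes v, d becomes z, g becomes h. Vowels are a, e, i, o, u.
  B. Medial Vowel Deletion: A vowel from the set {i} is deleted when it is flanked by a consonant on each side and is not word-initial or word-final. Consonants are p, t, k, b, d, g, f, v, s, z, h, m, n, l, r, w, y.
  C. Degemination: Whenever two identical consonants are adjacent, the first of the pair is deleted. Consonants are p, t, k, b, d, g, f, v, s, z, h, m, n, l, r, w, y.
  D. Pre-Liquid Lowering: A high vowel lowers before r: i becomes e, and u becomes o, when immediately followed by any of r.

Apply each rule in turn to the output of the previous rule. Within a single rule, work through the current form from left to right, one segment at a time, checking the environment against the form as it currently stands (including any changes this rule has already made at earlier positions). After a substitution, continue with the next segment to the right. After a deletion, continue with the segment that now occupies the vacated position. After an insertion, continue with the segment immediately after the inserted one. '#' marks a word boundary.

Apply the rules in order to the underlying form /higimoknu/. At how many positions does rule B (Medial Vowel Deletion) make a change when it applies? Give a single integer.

A Spirantization: [higimoknu] → [hihimoknu]
B Medial Vowel Deletion: [hihimoknu] → [hhmoknu]
C Degemination: [hhmoknu] → [hmoknu]
D Pre-Liquid Lowering: no change — [hmoknu]
Rule B changed 2 position(s).

2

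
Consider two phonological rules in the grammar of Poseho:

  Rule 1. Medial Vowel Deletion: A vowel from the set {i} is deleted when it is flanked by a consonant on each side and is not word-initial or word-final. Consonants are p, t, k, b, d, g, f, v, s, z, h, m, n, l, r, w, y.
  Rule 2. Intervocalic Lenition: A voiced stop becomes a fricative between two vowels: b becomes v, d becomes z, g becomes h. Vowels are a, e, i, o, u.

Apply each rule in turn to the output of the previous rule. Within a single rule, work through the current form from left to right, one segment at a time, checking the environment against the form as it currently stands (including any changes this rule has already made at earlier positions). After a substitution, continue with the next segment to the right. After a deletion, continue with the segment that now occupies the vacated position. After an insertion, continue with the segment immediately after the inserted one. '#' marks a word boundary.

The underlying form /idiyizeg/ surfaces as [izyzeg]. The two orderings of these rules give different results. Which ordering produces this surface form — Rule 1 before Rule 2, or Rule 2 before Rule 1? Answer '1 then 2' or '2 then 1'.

Order 1 then 2:
  1 Medial Vowel Deletion: [idiyizeg] → [idyzeg]
  2 Intervocalic Lenition: no change — [idyzeg]
  result: [idyzeg]
Order 2 then 1:
  2 Intervocalic Lenition: [idiyizeg] → [iziyizeg]
  1 Medial Vowel Deletion: [iziyizeg] → [izyzeg]
  result: [izyzeg]

2 then 1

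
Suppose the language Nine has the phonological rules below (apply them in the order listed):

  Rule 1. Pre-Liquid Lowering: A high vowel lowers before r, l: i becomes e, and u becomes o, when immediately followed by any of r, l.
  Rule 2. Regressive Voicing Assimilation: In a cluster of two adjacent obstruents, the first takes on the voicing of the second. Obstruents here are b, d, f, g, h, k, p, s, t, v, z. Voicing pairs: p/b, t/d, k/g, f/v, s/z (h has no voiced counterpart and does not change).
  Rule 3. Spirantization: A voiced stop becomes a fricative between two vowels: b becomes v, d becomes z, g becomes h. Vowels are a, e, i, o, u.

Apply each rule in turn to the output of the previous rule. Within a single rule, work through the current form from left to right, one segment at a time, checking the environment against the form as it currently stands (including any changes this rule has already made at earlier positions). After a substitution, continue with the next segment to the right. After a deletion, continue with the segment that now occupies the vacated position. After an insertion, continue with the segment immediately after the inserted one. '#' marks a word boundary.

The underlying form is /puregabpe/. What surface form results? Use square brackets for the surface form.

Rule 1 Pre-Liquid Lowering: [puregabpe] → [poregabpe]
Rule 2 Regressive Voicing Assimilation: [poregabpe] → [poregappe]
Rule 3 Spirantization: [poregappe] → [porehappe]

[porehappe]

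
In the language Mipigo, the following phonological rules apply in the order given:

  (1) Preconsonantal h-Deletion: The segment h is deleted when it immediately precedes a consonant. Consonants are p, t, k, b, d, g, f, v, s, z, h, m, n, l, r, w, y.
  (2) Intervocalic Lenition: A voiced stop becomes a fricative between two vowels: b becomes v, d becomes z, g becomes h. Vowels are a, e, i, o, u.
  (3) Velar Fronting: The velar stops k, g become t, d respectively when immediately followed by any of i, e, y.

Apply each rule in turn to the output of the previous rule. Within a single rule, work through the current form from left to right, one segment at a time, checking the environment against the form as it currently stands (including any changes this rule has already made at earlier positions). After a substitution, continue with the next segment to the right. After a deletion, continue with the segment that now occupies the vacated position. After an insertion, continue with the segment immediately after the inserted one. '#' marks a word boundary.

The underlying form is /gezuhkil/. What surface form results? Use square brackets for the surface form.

[dezutil]

(1) Preconsonantal h-Deletion: [gezuhkil] → [gezukil]
(2) Intervocalic Lenition: no change — [gezukil]
(3) Velar Fronting: [gezukil] → [dezutil]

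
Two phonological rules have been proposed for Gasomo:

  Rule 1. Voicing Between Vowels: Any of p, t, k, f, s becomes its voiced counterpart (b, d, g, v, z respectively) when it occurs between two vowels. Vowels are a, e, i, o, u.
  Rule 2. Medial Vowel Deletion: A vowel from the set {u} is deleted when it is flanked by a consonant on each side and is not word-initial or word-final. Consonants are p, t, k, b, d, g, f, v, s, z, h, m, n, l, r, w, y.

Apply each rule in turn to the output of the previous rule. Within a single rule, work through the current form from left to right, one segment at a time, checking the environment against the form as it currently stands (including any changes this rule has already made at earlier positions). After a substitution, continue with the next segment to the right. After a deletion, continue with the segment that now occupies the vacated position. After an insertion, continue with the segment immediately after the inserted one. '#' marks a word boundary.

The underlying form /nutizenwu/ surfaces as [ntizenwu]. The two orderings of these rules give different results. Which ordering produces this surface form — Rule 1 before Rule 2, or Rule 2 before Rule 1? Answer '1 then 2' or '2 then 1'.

2 then 1

Order 1 then 2:
  1 Voicing Between Vowels: [nutizenwu] → [nudizenwu]
  2 Medial Vowel Deletion: [nudizenwu] → [ndizenwu]
  result: [ndizenwu]
Order 2 then 1:
  2 Medial Vowel Deletion: [nutizenwu] → [ntizenwu]
  1 Voicing Between Vowels: no change — [ntizenwu]
  result: [ntizenwu]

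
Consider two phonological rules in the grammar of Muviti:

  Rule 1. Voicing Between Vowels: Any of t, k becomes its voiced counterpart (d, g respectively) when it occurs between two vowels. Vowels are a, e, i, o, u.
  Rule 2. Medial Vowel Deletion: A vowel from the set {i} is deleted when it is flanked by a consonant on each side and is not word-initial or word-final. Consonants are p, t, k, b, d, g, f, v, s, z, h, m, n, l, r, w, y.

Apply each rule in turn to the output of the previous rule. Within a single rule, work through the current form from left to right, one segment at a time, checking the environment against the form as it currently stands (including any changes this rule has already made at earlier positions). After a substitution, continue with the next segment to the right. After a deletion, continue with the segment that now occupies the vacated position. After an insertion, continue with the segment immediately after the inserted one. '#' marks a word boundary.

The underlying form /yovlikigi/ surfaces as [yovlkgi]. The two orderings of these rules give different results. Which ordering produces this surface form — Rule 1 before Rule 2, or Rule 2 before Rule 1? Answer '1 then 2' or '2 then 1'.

Order 1 then 2:
  1 Voicing Between Vowels: [yovlikigi] → [yovligigi]
  2 Medial Vowel Deletion: [yovligigi] → [yovlggi]
  result: [yovlggi]
Order 2 then 1:
  2 Medial Vowel Deletion: [yovlikigi] → [yovlkgi]
  1 Voicing Between Vowels: no change — [yovlkgi]
  result: [yovlkgi]

2 then 1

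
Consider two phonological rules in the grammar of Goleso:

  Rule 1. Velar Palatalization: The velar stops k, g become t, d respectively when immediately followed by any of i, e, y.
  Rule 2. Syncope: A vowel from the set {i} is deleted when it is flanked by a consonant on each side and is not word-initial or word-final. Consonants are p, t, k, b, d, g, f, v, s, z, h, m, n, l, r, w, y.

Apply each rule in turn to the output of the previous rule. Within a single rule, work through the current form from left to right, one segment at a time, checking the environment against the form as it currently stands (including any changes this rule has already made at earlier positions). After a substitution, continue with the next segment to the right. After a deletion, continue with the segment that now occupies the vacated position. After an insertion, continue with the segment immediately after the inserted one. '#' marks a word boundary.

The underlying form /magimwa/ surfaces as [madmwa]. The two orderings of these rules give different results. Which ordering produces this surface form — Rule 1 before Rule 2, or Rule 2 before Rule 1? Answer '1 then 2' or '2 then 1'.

1 then 2

Order 1 then 2:
  1 Velar Palatalization: [magimwa] → [madimwa]
  2 Syncope: [madimwa] → [madmwa]
  result: [madmwa]
Order 2 then 1:
  2 Syncope: [magimwa] → [magmwa]
  1 Velar Palatalization: no change — [magmwa]
  result: [magmwa]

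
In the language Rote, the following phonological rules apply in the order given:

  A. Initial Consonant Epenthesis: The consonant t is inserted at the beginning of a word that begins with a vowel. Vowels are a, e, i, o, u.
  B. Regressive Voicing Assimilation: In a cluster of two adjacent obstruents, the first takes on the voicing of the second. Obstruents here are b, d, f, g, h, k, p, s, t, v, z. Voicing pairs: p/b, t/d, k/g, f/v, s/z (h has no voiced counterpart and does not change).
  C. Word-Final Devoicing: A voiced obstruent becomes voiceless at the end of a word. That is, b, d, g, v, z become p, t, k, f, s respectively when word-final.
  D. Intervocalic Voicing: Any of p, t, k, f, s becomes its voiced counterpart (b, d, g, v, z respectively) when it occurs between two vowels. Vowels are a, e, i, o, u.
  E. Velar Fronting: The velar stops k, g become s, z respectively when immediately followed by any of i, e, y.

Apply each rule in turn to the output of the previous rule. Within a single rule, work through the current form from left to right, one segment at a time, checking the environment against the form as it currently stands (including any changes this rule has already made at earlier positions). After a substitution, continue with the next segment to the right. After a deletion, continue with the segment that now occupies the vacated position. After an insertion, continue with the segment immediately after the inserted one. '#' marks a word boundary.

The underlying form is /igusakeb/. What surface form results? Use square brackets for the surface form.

[tiguzazep]

A Initial Consonant Epenthesis: [igusakeb] → [tigusakeb]
B Regressive Voicing Assimilation: no change — [tigusakeb]
C Word-Final Devoicing: [tigusakeb] → [tigusakep]
D Intervocalic Voicing: [tigusakep] → [tiguzagep]
E Velar Fronting: [tiguzagep] → [tiguzazep]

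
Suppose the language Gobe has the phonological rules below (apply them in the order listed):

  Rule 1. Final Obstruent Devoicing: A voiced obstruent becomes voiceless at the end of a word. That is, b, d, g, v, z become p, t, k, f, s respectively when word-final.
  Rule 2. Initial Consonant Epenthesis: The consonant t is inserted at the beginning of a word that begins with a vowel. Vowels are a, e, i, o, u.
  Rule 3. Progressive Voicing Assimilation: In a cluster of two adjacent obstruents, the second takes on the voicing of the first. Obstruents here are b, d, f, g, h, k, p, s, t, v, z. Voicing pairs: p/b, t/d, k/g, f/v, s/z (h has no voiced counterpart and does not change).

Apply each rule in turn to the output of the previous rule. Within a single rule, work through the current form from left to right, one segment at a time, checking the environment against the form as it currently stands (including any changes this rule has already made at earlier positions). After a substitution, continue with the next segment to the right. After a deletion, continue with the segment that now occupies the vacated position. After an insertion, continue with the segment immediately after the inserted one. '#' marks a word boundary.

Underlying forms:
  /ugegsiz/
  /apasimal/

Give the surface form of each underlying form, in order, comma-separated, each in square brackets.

/ugegsiz/:
  Rule 1 Final Obstruent Devoicing: [ugegsiz] → [ugegsis]
  Rule 2 Initial Consonant Epenthesis: [ugegsis] → [tugegsis]
  Rule 3 Progressive Voicing Assimilation: [tugegsis] → [tugegzis]
/apasimal/:
  Rule 1 Final Obstruent Devoicing: no change — [apasimal]
  Rule 2 Initial Consonant Epenthesis: [apasimal] → [tapasimal]
  Rule 3 Progressive Voicing Assimilation: no change — [tapasimal]

[tugegzis], [tapasimal]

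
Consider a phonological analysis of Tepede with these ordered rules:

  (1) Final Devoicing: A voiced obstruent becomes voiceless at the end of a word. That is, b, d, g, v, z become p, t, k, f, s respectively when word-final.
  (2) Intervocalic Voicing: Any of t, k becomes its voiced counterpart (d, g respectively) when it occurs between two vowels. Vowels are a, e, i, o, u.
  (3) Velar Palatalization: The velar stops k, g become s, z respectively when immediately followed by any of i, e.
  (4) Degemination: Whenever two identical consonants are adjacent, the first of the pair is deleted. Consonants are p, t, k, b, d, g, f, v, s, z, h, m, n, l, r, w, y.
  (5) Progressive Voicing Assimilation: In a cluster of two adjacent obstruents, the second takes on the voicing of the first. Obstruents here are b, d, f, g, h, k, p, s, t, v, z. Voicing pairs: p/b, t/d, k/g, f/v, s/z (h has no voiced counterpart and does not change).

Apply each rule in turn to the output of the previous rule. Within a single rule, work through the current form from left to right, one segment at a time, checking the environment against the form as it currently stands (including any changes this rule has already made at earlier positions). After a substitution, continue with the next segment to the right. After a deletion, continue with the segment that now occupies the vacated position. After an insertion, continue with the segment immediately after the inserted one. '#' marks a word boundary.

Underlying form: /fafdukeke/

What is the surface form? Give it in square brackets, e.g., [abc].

[faftuzeze]

(1) Final Devoicing: no change — [fafdukeke]
(2) Intervocalic Voicing: [fafdukeke] → [fafdugege]
(3) Velar Palatalization: [fafdugege] → [fafduzeze]
(4) Degemination: no change — [fafduzeze]
(5) Progressive Voicing Assimilation: [fafduzeze] → [faftuzeze]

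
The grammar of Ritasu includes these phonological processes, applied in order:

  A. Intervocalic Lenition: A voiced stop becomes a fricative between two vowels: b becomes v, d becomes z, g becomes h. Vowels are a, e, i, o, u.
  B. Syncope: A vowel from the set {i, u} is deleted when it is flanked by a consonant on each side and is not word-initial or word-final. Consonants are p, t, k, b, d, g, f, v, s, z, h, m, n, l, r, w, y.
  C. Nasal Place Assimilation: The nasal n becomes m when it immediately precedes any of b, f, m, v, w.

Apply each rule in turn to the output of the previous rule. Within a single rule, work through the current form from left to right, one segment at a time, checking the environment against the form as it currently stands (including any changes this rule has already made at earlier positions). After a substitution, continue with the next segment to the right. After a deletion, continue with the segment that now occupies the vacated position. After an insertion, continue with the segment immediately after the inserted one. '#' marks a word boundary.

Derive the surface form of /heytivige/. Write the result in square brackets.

[heytvhe]

A Intervocalic Lenition: [heytivige] → [heytivihe]
B Syncope: [heytivihe] → [heytvhe]
C Nasal Place Assimilation: no change — [heytvhe]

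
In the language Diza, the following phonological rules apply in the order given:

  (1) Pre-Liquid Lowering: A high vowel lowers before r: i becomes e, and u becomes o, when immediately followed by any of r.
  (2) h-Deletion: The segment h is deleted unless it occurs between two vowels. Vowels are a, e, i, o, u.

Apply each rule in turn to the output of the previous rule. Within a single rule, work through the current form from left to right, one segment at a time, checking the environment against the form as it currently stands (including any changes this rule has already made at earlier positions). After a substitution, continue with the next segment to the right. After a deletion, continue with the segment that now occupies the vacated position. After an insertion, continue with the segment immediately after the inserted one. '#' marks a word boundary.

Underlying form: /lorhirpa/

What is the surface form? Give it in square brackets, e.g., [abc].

(1) Pre-Liquid Lowering: [lorhirpa] → [lorherpa]
(2) h-Deletion: [lorherpa] → [lorerpa]

[lorerpa]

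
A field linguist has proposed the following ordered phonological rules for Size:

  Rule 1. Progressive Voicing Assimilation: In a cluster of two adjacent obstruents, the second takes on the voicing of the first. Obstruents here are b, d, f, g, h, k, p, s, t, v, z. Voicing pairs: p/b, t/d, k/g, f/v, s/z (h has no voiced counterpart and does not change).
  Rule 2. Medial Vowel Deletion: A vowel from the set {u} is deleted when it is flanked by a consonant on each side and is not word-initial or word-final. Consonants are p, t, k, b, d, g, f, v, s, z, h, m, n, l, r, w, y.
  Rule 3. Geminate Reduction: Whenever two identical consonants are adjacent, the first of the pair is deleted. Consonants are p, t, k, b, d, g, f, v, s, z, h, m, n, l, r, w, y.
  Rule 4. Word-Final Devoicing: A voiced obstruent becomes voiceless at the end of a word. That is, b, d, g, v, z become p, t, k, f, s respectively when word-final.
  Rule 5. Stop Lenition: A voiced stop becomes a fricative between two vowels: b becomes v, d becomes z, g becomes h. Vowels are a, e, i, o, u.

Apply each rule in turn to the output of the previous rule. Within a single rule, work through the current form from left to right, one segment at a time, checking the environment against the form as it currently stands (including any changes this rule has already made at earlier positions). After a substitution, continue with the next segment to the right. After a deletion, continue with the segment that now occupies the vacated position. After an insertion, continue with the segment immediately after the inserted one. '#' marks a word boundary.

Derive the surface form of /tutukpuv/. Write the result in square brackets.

Rule 1 Progressive Voicing Assimilation: no change — [tutukpuv]
Rule 2 Medial Vowel Deletion: [tutukpuv] → [ttkpv]
Rule 3 Geminate Reduction: [ttkpv] → [tkpv]
Rule 4 Word-Final Devoicing: [tkpv] → [tkpf]
Rule 5 Stop Lenition: no change — [tkpf]

[tkpf]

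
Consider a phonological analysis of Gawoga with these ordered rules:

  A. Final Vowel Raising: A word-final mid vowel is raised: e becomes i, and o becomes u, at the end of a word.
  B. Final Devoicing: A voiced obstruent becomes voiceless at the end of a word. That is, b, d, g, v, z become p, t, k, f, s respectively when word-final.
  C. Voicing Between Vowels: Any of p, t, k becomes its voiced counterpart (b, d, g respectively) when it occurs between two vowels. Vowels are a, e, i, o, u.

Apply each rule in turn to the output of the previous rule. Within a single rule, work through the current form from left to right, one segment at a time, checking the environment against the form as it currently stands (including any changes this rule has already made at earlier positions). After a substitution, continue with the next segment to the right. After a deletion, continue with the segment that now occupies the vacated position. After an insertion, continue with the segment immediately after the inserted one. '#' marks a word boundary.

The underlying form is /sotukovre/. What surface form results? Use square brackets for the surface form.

[sodugovri]

A Final Vowel Raising: [sotukovre] → [sotukovri]
B Final Devoicing: no change — [sotukovri]
C Voicing Between Vowels: [sotukovri] → [sodugovri]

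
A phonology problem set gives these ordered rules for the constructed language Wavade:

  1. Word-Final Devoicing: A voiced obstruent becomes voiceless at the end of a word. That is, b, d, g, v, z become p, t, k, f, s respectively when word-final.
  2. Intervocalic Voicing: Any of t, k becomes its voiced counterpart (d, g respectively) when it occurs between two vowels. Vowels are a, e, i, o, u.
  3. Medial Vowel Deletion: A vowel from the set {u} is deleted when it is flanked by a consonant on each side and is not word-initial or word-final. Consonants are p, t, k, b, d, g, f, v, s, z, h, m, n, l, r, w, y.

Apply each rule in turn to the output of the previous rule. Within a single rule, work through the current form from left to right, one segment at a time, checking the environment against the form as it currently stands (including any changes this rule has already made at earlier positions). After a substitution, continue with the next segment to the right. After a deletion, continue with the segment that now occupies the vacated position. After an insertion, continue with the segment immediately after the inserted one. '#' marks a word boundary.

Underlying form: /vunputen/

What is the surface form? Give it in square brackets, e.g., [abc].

[vnpden]

1 Word-Final Devoicing: no change — [vunputen]
2 Intervocalic Voicing: [vunputen] → [vunpuden]
3 Medial Vowel Deletion: [vunpuden] → [vnpden]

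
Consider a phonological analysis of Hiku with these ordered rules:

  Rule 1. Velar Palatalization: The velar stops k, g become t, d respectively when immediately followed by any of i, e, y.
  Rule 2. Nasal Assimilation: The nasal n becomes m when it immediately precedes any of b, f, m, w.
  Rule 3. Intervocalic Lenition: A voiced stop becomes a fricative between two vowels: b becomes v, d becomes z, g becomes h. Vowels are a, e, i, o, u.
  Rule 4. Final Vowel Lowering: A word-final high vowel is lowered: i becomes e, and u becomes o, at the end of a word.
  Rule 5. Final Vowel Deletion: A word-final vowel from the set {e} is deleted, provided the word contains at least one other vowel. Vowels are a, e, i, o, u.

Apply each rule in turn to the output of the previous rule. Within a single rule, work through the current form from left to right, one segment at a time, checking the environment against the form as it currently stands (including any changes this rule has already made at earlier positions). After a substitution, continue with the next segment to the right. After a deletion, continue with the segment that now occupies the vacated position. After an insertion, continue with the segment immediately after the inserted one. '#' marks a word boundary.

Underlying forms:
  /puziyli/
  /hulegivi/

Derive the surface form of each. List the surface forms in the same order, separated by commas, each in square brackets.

/puziyli/:
  Rule 1 Velar Palatalization: no change — [puziyli]
  Rule 2 Nasal Assimilation: no change — [puziyli]
  Rule 3 Intervocalic Lenition: no change — [puziyli]
  Rule 4 Final Vowel Lowering: [puziyli] → [puziyle]
  Rule 5 Final Vowel Deletion: [puziyle] → [puziyl]
/hulegivi/:
  Rule 1 Velar Palatalization: [hulegivi] → [huledivi]
  Rule 2 Nasal Assimilation: no change — [huledivi]
  Rule 3 Intervocalic Lenition: [huledivi] → [hulezivi]
  Rule 4 Final Vowel Lowering: [hulezivi] → [hulezive]
  Rule 5 Final Vowel Deletion: [hulezive] → [huleziv]

[puziyl], [huleziv]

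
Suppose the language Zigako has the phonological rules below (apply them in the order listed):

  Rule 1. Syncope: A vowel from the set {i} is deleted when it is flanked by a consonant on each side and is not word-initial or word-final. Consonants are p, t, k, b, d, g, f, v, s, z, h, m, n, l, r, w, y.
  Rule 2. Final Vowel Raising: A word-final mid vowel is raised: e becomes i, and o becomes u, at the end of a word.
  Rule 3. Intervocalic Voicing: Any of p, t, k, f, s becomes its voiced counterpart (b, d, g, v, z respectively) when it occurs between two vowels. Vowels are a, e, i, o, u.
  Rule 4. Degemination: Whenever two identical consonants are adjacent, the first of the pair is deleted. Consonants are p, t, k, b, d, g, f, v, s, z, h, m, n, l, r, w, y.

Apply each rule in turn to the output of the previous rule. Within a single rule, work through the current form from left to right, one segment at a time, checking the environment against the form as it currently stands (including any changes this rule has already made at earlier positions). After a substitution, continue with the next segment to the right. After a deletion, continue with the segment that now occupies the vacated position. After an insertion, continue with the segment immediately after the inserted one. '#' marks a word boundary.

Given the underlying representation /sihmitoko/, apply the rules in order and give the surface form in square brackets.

Rule 1 Syncope: [sihmitoko] → [shmtoko]
Rule 2 Final Vowel Raising: [shmtoko] → [shmtoku]
Rule 3 Intervocalic Voicing: [shmtoku] → [shmtogu]
Rule 4 Degemination: no change — [shmtogu]

[shmtogu]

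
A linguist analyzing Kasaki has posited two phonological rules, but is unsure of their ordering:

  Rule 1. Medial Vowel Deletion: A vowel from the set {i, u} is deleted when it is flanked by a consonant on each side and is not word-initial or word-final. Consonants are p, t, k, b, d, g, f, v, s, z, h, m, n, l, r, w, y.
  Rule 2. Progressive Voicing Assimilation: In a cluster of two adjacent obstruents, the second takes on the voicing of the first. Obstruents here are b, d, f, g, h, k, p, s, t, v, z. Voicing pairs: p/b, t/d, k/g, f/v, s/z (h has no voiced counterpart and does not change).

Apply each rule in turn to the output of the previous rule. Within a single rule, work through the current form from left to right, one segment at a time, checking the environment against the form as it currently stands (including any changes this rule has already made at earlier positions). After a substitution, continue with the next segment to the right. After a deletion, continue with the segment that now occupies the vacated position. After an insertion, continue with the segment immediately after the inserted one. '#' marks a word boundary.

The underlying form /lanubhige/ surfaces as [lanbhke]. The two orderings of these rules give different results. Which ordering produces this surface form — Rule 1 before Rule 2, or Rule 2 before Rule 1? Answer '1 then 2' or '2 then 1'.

1 then 2

Order 1 then 2:
  1 Medial Vowel Deletion: [lanubhige] → [lanbhge]
  2 Progressive Voicing Assimilation: [lanbhge] → [lanbhke]
  result: [lanbhke]
Order 2 then 1:
  2 Progressive Voicing Assimilation: no change — [lanubhige]
  1 Medial Vowel Deletion: [lanubhige] → [lanbhge]
  result: [lanbhge]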